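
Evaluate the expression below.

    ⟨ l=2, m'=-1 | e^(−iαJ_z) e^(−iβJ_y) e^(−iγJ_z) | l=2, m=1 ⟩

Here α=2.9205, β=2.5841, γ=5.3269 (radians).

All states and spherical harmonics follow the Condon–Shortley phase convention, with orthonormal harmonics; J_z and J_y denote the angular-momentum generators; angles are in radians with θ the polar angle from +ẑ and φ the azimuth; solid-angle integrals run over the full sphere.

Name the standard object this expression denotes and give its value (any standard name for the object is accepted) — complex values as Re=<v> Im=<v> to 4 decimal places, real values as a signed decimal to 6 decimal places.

This is a Wigner D-matrix element — the rotation-matrix element ⟨l m'| R(α,β,γ) |l m⟩ in the angular-momentum basis.
Split into d^2_{-1,1}(β=2.5841) × two z-phases.
Half-angle: c=0.275151, s=0.961401. N=√(1·6·6·1)=6.000000
The bounds max(0,m−m')=2 and min(l+m,l−m')=3 give 2 terms
  k=2: (−1)^0·6.0000/(2)·0.2752^2·0.9614^2 = +0.209928
  k=3: (−1)^1·6.0000/(6)·0.2752^0·0.9614^4 = -0.854316
d^2_{-1,1}(2.5841) = +0.209928 -0.854316 = -0.644387
Phases: e^{-i·(-1)·2.9205}=-0.975658+0.219296i, e^{-i·(1)·5.3269}=+0.576559+0.817055i ⇒ D=+0.477943+0.432210i

Wigner D-matrix element, Re=0.4779 Im=0.4322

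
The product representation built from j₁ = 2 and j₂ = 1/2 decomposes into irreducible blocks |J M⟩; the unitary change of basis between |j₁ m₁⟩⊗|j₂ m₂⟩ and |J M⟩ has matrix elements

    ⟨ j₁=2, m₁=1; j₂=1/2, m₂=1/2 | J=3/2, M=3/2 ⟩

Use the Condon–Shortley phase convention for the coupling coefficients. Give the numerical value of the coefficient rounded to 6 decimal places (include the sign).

√[4·1!3!0!/5! · 3!1!1!0!3!0!] = √(36/5)
  +(−1)^1/∏(1,0,0,0,3,0)! = -1/6  (running -1/6)
⟨..|..⟩ = √(36/5)·(-1/6) = -0.447214

−√(1/5) ≈ -0.447214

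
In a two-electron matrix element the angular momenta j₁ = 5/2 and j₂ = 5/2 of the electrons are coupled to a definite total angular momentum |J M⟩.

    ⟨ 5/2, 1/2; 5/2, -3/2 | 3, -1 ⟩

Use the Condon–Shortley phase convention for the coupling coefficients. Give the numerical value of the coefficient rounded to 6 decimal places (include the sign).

+√(1/30) ≈ +0.182574

triangle: 2!*3!*3!/9! = 72/362880
(j±m)!: 3!*2!*1!*4!*2!*4! = 13824
prefactor² = (2J+1)*Δ*N² = 96/5
  k=0: +1/(0!*2!*2!*1!*1!*2!) = 1/8
  k=1: −1/(1!*1!*1!*0!*2!*3!) = -1/12
Σ = 1/24  ⇒  CG² = 96/5*(1/24)² = 1/30
CG = +√(1/30) = +0.182574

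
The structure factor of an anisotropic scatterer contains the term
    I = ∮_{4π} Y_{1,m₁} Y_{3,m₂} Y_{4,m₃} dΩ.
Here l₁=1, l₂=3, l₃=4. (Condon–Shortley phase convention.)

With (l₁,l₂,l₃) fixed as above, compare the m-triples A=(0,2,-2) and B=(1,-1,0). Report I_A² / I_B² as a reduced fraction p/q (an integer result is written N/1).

2/1

Same 1,3,4: normalisation and zero-m 3j drop out of the ratio.
A: Δ: 0! 2! 6! / 9! → 1/252; sum: t=0:+1/120 = 1/120; 3j²(1 3 4; 0 2 -2) = Δ·Π!·Σ² = 1/21  (sign +1)
B: Δ: 0! 2! 6! / 9! → 1/252; sum: t=0:+1/96 = 1/96; 3j²(1 3 4; 1 -1 0) = Δ·Π!·Σ² = 1/42  (sign +1)
I_A²/I_B² = (1/21)/(1/42) = 2/1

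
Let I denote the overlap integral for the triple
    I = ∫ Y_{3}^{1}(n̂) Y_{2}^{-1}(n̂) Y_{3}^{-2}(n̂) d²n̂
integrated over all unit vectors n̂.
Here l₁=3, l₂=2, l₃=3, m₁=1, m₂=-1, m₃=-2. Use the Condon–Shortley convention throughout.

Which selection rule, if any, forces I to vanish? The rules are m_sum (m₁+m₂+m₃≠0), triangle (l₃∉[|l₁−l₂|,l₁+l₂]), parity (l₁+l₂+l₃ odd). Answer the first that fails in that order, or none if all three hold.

m₁+m₂+m₃ = 1 − 1 − 2 = -2  ✗
triangle: |3−2|=1 ≤ l₃=3 ≤ 3+2=5
parity: l₁+l₂+l₃ = 8 is even

m_sum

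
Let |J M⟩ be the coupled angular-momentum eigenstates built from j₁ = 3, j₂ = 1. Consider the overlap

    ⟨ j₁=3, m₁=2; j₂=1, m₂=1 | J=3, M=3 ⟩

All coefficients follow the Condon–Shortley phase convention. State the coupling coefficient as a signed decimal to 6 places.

triangle: 1!*5!*1!/8! = 120/40320
(j±m)!: 5!*1!*2!*0!*6!*0! = 172800
prefactor² = (2J+1)*Δ*N² = 3600
  k=1: −1/(1!*0!*0!*1!*5!*0!) = -1/120
Σ = -1/120  ⇒  CG² = 3600*(-1/120)² = 1/4
CG = −√(1/4) = -0.500000

-0.500000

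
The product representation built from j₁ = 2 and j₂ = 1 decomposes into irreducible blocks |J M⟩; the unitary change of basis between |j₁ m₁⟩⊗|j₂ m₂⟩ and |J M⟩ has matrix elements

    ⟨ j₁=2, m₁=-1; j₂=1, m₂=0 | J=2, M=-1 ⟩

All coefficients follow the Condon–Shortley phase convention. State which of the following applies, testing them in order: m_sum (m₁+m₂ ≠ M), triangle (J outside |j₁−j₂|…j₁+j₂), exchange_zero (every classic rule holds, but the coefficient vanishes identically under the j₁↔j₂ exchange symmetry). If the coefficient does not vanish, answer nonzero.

m-sum: m₁+m₂ = -1+0 = -1, M = -1  ✓
triangle: |j₁−j₂| = 1 ≤ J = 2 ≤ j₁+j₂ = 3  ✓
exchange: j₁≠j₂ or m₁≠m₂ — the exchange symmetry imposes no constraint here
value check: CG = −√(1/6) = -0.408248 ≠ 0

nonzero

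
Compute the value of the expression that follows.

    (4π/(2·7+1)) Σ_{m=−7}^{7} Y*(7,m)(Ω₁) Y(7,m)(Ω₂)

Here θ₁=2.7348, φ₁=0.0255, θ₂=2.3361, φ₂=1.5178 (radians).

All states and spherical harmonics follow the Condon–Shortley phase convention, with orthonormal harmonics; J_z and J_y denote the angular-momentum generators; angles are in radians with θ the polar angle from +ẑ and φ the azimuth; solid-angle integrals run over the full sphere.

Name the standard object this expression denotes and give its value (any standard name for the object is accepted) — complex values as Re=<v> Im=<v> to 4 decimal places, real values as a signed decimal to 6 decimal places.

This sum is the spherical-harmonic addition theorem: it equals the Legendre polynomial P_l(cos γ) of the angle γ between the two directions.
Expand P_7 via completeness: Σ_{m} conj(Y_{7,m}) at Ω₁ times Y_{7,m} at Ω₂ —
  term(m=-7) = -0.00002 + 0.00003j   from Y*(Ω₁)=0.00075 + 0.00013j, Y(Ω₂)=-0.01839 + 0.04728j
  term(m=-6) = -0.00107 - 0.00055j   from Y*(Ω₁)=-0.00652 - 0.00100j, Y(Ω₂)=0.17320 + 0.05701j
  term(m=-5) = 0.00509 - 0.01228j   from Y*(Ω₁)=0.03517 + 0.00451j, Y(Ω₂)=0.09820 - 0.36189j
  term(m=-4) = 0.05573 + 0.01810j   from Y*(Ω₁)=-0.13088 - 0.01340j, Y(Ω₂)=-0.43542 - 0.09371j
  term(m=-3) = -0.01387 + 0.05781j   from Y*(Ω₁)=0.33524 + 0.02570j, Y(Ω₂)=-0.02799 + 0.17458j
  term(m=-2) = 0.14565 + 0.02306j   from Y*(Ω₁)=-0.53809 - 0.02747j, Y(Ω₂)=-0.27216 - 0.02896j
  term(m=-1) = -0.00877 + 0.11155j   from Y*(Ω₁)=0.35710 + 0.00911j, Y(Ω₂)=-0.01659 + 0.31280j
  term(m=+0) = -0.05791 + 0.00000j   from Y*(Ω₁)=0.30749 + 0.00000j, Y(Ω₂)=-0.18834 + 0.00000j
  term(m=+1) = -0.00877 - 0.11155j   from Y*(Ω₁)=-0.35710 + 0.00911j, Y(Ω₂)=0.01659 + 0.31280j
  term(m=+2) = 0.14565 - 0.02306j   from Y*(Ω₁)=-0.53809 + 0.02747j, Y(Ω₂)=-0.27216 + 0.02896j
  term(m=+3) = -0.01387 - 0.05781j   from Y*(Ω₁)=-0.33524 + 0.02570j, Y(Ω₂)=0.02799 + 0.17458j
  term(m=+4) = 0.05573 - 0.01810j   from Y*(Ω₁)=-0.13088 + 0.01340j, Y(Ω₂)=-0.43542 + 0.09371j
  term(m=+5) = 0.00509 + 0.01228j   from Y*(Ω₁)=-0.03517 + 0.00451j, Y(Ω₂)=-0.09820 - 0.36189j
  term(m=+6) = -0.00107 + 0.00055j   from Y*(Ω₁)=-0.00652 + 0.00100j, Y(Ω₂)=0.17320 - 0.05701j
  term(m=+7) = -0.00002 - 0.00003j   from Y*(Ω₁)=-0.00075 + 0.00013j, Y(Ω₂)=0.01839 + 0.04728j
Accumulated sum 0.30755 - 0.00000j; after 4π/(2l+1) scaling, 0.25765 - 0.00000j ⇒ P_7 = 0.257654

Legendre polynomial (addition theorem), +0.257654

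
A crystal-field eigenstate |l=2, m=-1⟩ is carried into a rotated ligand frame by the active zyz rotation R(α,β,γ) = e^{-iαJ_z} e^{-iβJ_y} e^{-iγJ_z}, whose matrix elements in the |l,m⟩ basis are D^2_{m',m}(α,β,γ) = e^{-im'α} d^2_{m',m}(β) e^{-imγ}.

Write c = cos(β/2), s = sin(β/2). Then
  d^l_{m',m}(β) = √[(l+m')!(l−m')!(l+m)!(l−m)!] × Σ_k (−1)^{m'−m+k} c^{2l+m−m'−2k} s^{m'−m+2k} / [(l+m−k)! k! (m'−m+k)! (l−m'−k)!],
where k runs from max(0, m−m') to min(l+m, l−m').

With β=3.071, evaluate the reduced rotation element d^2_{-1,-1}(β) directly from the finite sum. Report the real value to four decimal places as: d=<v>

d=-0.0037

d^2_{-1,-1}(β=3.0710) via the finite sum:
Half-angle: c=0.035289, s=0.999377. N=√(1·6·1·6)=6.000000
The bounds max(0,m−m')=0 and min(l+m,l−m')=1 give 2 terms
  k=0: (−1)^0·6.0000/(6)·0.0353^4·0.9994^0 = +0.000002
  k=1: (−1)^1·6.0000/(2)·0.0353^2·0.9994^2 = -0.003731
d^2_{-1,-1}(3.0710) = +0.000002 -0.003731 = -0.003730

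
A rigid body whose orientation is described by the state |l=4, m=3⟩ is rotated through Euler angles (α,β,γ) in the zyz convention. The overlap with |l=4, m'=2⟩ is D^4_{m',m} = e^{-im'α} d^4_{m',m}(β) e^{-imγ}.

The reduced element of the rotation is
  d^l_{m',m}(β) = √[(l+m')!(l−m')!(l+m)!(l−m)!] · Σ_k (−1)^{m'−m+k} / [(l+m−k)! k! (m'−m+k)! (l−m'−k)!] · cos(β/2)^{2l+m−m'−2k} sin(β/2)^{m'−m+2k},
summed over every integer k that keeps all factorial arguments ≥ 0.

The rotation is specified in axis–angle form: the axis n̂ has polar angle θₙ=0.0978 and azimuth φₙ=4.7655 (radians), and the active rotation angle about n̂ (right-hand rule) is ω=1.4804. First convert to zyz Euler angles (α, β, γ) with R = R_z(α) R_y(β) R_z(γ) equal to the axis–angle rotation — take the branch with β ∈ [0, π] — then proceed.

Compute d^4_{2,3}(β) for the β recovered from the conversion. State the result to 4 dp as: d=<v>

Axis–angle → zyz. n̂ = (sinθₙcosφₙ, sinθₙsinφₙ, cosθₙ) = (+0.005184, -0.097506, +0.995221), ω = 1.4804.
R = I cosω + sinω [n̂]ₓ + (1−cosω) n̂n̂ᵀ gives
  R = [+0.090298, -0.991618, -0.092415; +0.990698, +0.098923, -0.093443; +0.101801, -0.083118, +0.991326]
β = atan2(√(R₁₃²+R₂₃²), R₃₃) = 0.131805; α = atan2(R₂₃, R₁₃) mod 2π = 3.932519; γ = atan2(R₃₂, −R₃₁) mod 2π = 3.826297
d^4_{2,3}(β=0.1318) via the finite sum:
Half-angle: c=0.997829, s=0.065855. N=√(720·2·5040·1)=2693.993318
k: max(0,(3)−(2))=1 … min(4+(3),4−(2))=2
  k=1: (−1)^0·2693.9933/(720)·0.9978^7·0.0659^1 = +0.242686
  k=2: (−1)^1·2693.9933/(240)·0.9978^5·0.0659^3 = -0.003171
d^4_{2,3}(0.1318) = +0.242686 -0.003171 = +0.239515

d=0.2395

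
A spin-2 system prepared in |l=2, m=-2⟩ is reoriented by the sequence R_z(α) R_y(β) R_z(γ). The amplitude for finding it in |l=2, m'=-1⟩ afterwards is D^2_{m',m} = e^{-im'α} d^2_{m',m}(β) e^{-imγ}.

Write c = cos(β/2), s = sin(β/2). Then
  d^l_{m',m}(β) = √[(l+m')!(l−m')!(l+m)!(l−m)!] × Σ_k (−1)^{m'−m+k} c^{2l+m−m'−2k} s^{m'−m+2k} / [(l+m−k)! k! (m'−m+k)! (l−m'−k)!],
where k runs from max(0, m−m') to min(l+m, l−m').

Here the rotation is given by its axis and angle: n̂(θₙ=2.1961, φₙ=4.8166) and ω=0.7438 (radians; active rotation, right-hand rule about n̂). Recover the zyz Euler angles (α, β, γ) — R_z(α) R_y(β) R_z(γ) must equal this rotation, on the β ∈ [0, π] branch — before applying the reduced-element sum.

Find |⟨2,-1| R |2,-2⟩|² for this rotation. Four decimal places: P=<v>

Axis–angle → zyz. n̂ = (sinθₙcosφₙ, sinθₙsinφₙ, cosθₙ) = (+0.084340, -0.806387, -0.585344), ω = 0.7438.
R = I cosω + sinω [n̂]ₓ + (1−cosω) n̂n̂ᵀ gives
  R = [+0.737780, +0.378368, -0.559034; -0.414291, +0.907634, +0.067553; +0.532958, +0.181764, +0.826388]
β = atan2(√(R₁₃²+R₂₃²), R₃₃) = 0.598133; α = atan2(R₂₃, R₁₃) mod 2π = 3.021338; γ = atan2(R₃₂, −R₃₁) mod 2π = 2.812916
First d^2_{-1,-2}(β=0.5981), then the phase factors e^{-i(-1)α} and e^{-i(-2)γ}:
Half-angle: c=0.955612, s=0.294628. N=√(1·6·1·24)=12.000000
k: max(0,(-2)−(-1))=0 … min(2+(-2),2−(-1))=0
  k=0: (−1)^1·12.0000/(6)·0.9556^3·0.2946^1 = -0.514220
d^2_{-1,-2}(0.5981) = -0.514220
|D^2_{-1,-2}|² = |d^2_{-1,-2}(β)|² = (-0.514220)² = 0.264422 (the z-rotation phases have unit modulus)

P=0.2644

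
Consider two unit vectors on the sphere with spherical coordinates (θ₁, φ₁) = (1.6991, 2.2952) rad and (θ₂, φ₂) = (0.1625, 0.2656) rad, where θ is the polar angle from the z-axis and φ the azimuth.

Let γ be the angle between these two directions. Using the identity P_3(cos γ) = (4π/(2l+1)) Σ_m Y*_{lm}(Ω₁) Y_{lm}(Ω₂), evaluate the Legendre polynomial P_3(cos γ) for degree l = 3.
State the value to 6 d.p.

0.276783

Summing Y*_{l m}(θ₁,φ₁)·Y_{l m}(θ₂,φ₂) over m ∈ [−3, 3]; prefactor 4π/(2·3+1) = 1.795196:
  m=-3: (+0.335372+0.230631i) × (+0.001235-0.001263i) = +0.000706-0.000139i  (running Σ = +0.000706-0.000139i)
  m=-2: (+0.015652+0.127668i) × (+0.022760-0.013372i) = +0.002063+0.002696i  (running Σ = +0.002769+0.002558i)
  m=-1: (+0.195020-0.220389i) × (+0.195207-0.053102i) = +0.026366-0.053378i  (running Σ = +0.029135-0.050820i)
  m=0: (+0.139337-0.000000i) × (+0.688325+0.000000i) = +0.095909+0.000000i  (running Σ = +0.125045-0.050820i)
  m=1: (-0.195020-0.220389i) × (-0.195207-0.053102i) = +0.026366+0.053378i  (running Σ = +0.151411+0.002558i)
  m=2: (+0.015652-0.127668i) × (+0.022760+0.013372i) = +0.002063-0.002696i  (running Σ = +0.153474-0.000139i)
  m=3: (-0.335372+0.230631i) × (-0.001235-0.001263i) = +0.000706+0.000139i  (running Σ = +0.154180-0.000000i)
Accumulated sum +0.154180-0.000000i; after 4π/(2l+1) scaling, +0.276783-0.000000i ⇒ P_3 = 0.276783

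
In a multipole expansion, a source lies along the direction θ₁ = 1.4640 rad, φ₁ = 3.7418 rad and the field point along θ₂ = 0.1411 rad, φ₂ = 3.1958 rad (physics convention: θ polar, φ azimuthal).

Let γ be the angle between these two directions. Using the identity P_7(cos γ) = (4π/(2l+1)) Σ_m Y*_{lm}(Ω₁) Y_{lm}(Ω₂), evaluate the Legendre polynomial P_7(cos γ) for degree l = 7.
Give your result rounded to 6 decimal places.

Term-by-term m-sum for l=7 (normalisation 4π/15 = 0.837758):
  term(m=-7) = -0.00000 - 0.00000j   from Y*(Ω₁)=0.23493 + 0.41908j, Y(Ω₂)=-0.00000 + 0.00000j
  term(m=-6) = -0.00000 - 0.00000j   from Y*(Ω₁)=-0.17271 - 0.08549j, Y(Ω₂)=0.00001 - 0.00000j
  term(m=-5) = 0.00007 - 0.00003j   from Y*(Ω₁)=-0.30093 + 0.04258j, Y(Ω₂)=-0.00023 + 0.00006j
  term(m=-4) = 0.00035 - 0.00049j   from Y*(Ω₁)=0.16093 - 0.14717j, Y(Ω₂)=0.00270 - 0.00060j
  term(m=-3) = -0.00039 + 0.00573j   from Y*(Ω₁)=0.05620 - 0.24023j, Y(Ω₂)=-0.02299 + 0.00377j
  term(m=-2) = 0.01428 + 0.02752j   from Y*(Ω₁)=0.08217 + 0.21162j, Y(Ω₂)=0.13576 - 0.01478j
  term(m=-1) = -0.09595 - 0.05830j   from Y*(Ω₁)=0.18497 + 0.12660j, Y(Ω₂)=-0.50017 + 0.02714j
  term(m=+0) = -0.18540 + 0.00000j   from Y*(Ω₁)=-0.22935 + 0.00000j, Y(Ω₂)=0.80837 + 0.00000j
  term(m=+1) = -0.09595 + 0.05830j   from Y*(Ω₁)=-0.18497 + 0.12660j, Y(Ω₂)=0.50017 + 0.02714j
  term(m=+2) = 0.01428 - 0.02752j   from Y*(Ω₁)=0.08217 - 0.21162j, Y(Ω₂)=0.13576 + 0.01478j
  term(m=+3) = -0.00039 - 0.00573j   from Y*(Ω₁)=-0.05620 - 0.24023j, Y(Ω₂)=0.02299 + 0.00377j
  term(m=+4) = 0.00035 + 0.00049j   from Y*(Ω₁)=0.16093 + 0.14717j, Y(Ω₂)=0.00270 + 0.00060j
  term(m=+5) = 0.00007 + 0.00003j   from Y*(Ω₁)=0.30093 + 0.04258j, Y(Ω₂)=0.00023 + 0.00006j
  term(m=+6) = -0.00000 + 0.00000j   from Y*(Ω₁)=-0.17271 + 0.08549j, Y(Ω₂)=0.00001 + 0.00000j
  term(m=+7) = -0.00000 + 0.00000j   from Y*(Ω₁)=-0.23493 + 0.41908j, Y(Ω₂)=0.00000 + 0.00000j
Accumulated sum -0.34869 + 0.00000j; after 4π/(2l+1) scaling, -0.29212 + 0.00000j ⇒ P_7 = -0.292119

-0.292119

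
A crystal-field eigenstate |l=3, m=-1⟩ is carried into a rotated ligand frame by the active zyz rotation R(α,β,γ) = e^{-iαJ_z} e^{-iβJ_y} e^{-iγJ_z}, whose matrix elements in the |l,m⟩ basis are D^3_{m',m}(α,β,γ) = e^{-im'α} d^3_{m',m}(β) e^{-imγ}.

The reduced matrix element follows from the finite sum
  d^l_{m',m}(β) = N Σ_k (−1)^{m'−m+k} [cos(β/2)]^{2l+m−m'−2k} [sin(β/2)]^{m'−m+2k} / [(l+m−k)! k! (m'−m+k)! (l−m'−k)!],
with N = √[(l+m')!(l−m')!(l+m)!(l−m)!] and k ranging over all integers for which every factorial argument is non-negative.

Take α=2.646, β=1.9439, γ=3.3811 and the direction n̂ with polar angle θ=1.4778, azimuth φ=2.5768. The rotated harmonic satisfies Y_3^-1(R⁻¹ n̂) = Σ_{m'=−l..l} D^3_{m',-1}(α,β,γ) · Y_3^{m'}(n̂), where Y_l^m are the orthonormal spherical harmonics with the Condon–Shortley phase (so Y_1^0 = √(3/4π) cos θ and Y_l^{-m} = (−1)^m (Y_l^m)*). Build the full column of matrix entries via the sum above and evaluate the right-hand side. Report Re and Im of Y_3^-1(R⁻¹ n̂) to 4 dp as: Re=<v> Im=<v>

Need the full column D^3_{m',-1} for m'=−3..3 at α=2.6460, β=1.9439, γ=3.3811.
cos(β/2)=0.563690, sin(β/2)=0.825986
d^3_{-3,-1}: single k=2 term ⇒ +0.266780;  D = +0.084812-0.252939i
d^3_{-2,-1}: k∈[1..2] ⇒ +0.148653 -0.638366 = -0.489713;  D = +0.357757-0.334408i
d^3_{-1,-1}: k∈[0..2] ⇒ +0.032081 -0.551058 +0.887408 = +0.368431;  D = +0.356416-0.093322i
d^3_{0,-1}: k∈[0..2] ⇒ -0.162841 +1.048942 -0.750750 = +0.135350;  D = -0.131487-0.032108i
d^3_{1,-1}: k∈[0..2] ⇒ +0.413293 -1.183211 +0.317569 = -0.452349;  D = -0.335536-0.303373i
d^3_{2,-1}: k∈[0..1] ⇒ -0.638366 +0.685338 = +0.046972;  D = -0.015669-0.044282i
d^3_{3,-1}: single k=0 term ⇒ +0.572820;  D = -0.088709+0.565909i
Y_3^{m'}(θ=1.4778,φ=2.5768) and Σ D·Y over m':
  (+0.0848-0.2529i)·(+0.0508-0.4087i)  (+0.3578-0.3344i)·(+0.0402+0.0851i)  (+0.3564-0.0933i)·(+0.2601+0.1648i)  (-0.1315-0.0321i)·(-0.1025+0.0000i)  (-0.3355-0.3034i)·(-0.2601+0.1648i)  (-0.0157-0.0443i)·(+0.0402-0.0851i)  (-0.0887+0.5659i)·(-0.0508-0.4087i)
Y_3^-1(R⁻¹ n̂) = +0.433967+0.037941i

Re=0.4340 Im=0.0379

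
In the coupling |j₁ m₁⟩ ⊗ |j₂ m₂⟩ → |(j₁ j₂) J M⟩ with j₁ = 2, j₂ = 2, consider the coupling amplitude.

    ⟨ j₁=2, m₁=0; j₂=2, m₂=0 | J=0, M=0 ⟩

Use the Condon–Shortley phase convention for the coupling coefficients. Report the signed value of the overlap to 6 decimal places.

triangle: 4!·0!·0!/5! = 24/120
(j±m)!: 2!·2!·2!·2!·0!·0! = 16
prefactor² = (2J+1)·Δ·N² = 16/5
  k=2: +1/(2!·2!·0!·0!·0!·0!) = 1/4
Σ = 1/4  ⇒  CG² = 16/5·(1/4)² = 1/5
CG = +√(1/5) = +0.447214

+√(1/5) = +0.447214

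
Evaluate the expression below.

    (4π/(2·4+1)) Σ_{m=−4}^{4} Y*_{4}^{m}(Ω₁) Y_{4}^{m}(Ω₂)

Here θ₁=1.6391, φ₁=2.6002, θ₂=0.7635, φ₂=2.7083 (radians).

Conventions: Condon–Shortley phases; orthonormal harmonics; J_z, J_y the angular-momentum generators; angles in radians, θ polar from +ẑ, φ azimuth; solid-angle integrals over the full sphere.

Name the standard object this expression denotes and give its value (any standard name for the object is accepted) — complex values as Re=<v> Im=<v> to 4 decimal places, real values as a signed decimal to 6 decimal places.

Legendre polynomial (addition theorem), -0.426170

This sum is the spherical-harmonic addition theorem: it equals the Legendre polynomial P_l(cos γ) of the angle γ between the two directions.
Summing Y*_{l m}(θ₁,φ₁)·Y_{l m}(θ₂,φ₂) over m ∈ [−4, 4]; prefactor 4π/(2·4+1) = 1.396263:
  m=-4: (-0.245656, -0.363132) × (-0.016353, 0.099827) = (0.040268, -0.018585)  (running Σ = (0.040268, -0.018585))
  m=-3: (-0.004526, -0.084710) × (-0.079999, -0.288027) = (-0.024037, 0.008080)  (running Σ = (0.016231, -0.010504))
  m=-2: (-0.151027, 0.284507) × (0.274741, 0.323411) = (-0.133506, 0.029322)  (running Σ = (-0.117275, 0.018818))
  m=-1: (-0.081919, 0.049260) × (-0.140105, -0.064815) = (0.014670, -0.001592)  (running Σ = (-0.102605, 0.017226))
  m=0: (0.302654, -0.000000) × (-0.330450, 0.000000) = (-0.100012, 0.000000)  (running Σ = (-0.202617, 0.017226))
  m=1: (0.081919, 0.049260) × (0.140105, -0.064815) = (0.014670, 0.001592)  (running Σ = (-0.187947, 0.018818))
  m=2: (-0.151027, -0.284507) × (0.274741, -0.323411) = (-0.133506, -0.029322)  (running Σ = (-0.321453, -0.010504))
  m=3: (0.004526, -0.084710) × (0.079999, -0.288027) = (-0.024037, -0.008080)  (running Σ = (-0.345490, -0.018585))
  m=4: (-0.245656, 0.363132) × (-0.016353, -0.099827) = (0.040268, 0.018585)  (running Σ = (-0.305222, 0.000000))
Accumulated sum (-0.305222, 0.000000); after 4π/(2l+1) scaling, (-0.426170, 0.000000) ⇒ P_4 = -0.426170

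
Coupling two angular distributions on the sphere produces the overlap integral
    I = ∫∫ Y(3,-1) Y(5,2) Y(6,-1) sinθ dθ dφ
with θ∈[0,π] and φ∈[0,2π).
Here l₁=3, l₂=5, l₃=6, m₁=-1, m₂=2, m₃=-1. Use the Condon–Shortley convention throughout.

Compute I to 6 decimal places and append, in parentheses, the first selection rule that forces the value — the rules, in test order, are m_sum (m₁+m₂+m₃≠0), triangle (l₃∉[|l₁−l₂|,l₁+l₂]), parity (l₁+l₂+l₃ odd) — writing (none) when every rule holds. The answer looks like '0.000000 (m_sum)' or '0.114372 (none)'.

Rules hold: Σm=0, L=14 even, 2≤6≤8.
N = 7·11·13 = 1001
Δ = 2!·4!·8!/15! = 1/675675
Racah Σ t=0..2: t=0:+1/8640 t=1:−1/2304 t=2:+1/8640 = -7/34560
⇒ 3j(3 5 6; 0 0 0)² = 7/429, sgn -1
Racah Σ t=0..2: t=0:+1/241920 t=1:−1/8640 t=2:+1/5760 = 1/16128
⇒ 3j(3 5 6; -1 2 -1)² = 5/1001, sgn -1
4πI² = N·(3j₀)²·(3jₘ)² = 35/429
I = +1·√(0.0815851/4π) = 0.08057502
No selection rule forces the value: the integral is nonzero (none).

0.080575 (none)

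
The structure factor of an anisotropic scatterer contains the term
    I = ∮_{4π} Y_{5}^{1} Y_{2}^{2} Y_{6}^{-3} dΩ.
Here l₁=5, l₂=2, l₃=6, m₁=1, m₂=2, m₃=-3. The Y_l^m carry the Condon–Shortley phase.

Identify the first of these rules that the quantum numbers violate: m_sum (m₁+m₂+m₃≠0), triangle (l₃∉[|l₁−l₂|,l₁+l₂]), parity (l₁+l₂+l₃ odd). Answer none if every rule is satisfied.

azimuthal sum: 1 + 2 − 3 = 0  ✓
3 ≤ 6 ≤ 7 (triangle on l)  ✓
L = 5 + 2 + 6 = 13 (odd)  ✗

parity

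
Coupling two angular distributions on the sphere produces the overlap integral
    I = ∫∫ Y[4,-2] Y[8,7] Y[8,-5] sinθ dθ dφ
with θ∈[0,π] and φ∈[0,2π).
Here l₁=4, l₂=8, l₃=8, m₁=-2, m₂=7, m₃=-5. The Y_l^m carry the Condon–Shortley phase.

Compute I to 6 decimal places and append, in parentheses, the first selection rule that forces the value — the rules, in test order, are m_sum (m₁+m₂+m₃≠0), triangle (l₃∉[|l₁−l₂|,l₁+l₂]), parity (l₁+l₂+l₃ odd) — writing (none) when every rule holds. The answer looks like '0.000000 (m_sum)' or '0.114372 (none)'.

Rules hold: Σm=0, L=20 even, 4≤8≤12.
N = 9·17·17 = 2601
Δ = 4!·4!·12!/21! = 1/185175900
Racah Σ t=0..4: t=0:+1/557383680 t=1:−1/21772800 t=2:+1/8294400 t=3:−1/21772800 t=4:+1/557383680 = 1/30965760
⇒ 3j(4 8 8; 0 0 0)² = 36/4199, sgn +1
Racah Σ t=3..4: t=3:−1/17244057600 t=4:+1/3832012800 = 1/4926873600
⇒ 3j(4 8 8; -2 7 -5)² = 91/5814, sgn -1
4πI² = N·(3j₀)²·(3jₘ)² = 126/361
I = -1·√(0.34903/4π) = -0.16665822
No selection rule forces the value: the integral is nonzero (none).

-0.166658 (none)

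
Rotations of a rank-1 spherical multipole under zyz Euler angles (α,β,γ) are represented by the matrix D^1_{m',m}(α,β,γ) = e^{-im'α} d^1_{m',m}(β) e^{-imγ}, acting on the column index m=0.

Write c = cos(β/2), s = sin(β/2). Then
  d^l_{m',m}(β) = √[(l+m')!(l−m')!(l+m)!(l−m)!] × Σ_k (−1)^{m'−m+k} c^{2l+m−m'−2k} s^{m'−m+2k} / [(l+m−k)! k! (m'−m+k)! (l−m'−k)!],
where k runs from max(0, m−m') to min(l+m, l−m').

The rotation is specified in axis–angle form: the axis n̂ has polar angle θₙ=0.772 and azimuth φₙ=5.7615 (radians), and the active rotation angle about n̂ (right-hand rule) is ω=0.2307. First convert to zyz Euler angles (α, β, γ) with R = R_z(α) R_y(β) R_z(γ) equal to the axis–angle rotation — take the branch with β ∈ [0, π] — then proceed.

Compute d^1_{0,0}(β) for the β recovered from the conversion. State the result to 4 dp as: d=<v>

Axis–angle → zyz. n̂ = (sinθₙcosφₙ, sinθₙsinφₙ, cosθₙ) = (+0.604779, -0.347628, +0.716517), ω = 0.2307.
R = I cosω + sinω [n̂]ₓ + (1−cosω) n̂n̂ᵀ gives
  R = [+0.983197, -0.169408, -0.068008; +0.158268, +0.976708, -0.144887; +0.090969, +0.131689, +0.987108]
β = atan2(√(R₁₃²+R₂₃²), R₃₃) = 0.160746; α = atan2(R₂₃, R₁₃) mod 2π = 4.273532; γ = atan2(R₃₂, −R₃₁) mod 2π = 2.175310
d^1_{0,0}(β=0.1607) via the finite sum:
With c≡cos(β/2)=0.996772 and s≡sin(β/2)=0.080286, N=[1·1·1·1]^{1/2}=1.000000
The bounds max(0,m−m')=0 and min(l+m,l−m')=1 give 2 terms
  k=0: (−1)^0·1.0000/(1)·0.9968^2·0.0803^0 = +0.993554
  k=1: (−1)^1·1.0000/(1)·0.9968^0·0.0803^2 = -0.006446
d^1_{0,0}(0.1607) = +0.993554 -0.006446 = +0.987108

d=0.9871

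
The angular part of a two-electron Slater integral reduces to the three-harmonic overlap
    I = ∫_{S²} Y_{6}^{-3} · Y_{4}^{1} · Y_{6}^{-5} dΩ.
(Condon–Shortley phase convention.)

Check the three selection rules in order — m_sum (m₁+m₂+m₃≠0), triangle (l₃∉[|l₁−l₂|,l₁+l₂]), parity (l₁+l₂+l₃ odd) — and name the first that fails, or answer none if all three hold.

m_sum

Σmᵢ = -7  ✗
l₃∈[|l₁−l₂|,l₁+l₂]=[2,10], have l₃=6
Σlᵢ = 16 ⇒ even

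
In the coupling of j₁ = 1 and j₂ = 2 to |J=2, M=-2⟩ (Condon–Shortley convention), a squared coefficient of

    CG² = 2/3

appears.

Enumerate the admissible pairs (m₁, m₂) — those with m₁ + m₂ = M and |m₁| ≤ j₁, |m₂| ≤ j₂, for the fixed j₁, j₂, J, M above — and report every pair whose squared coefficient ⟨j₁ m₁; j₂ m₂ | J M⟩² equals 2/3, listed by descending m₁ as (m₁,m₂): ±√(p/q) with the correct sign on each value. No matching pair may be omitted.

(0,-2): +√(2/3)

Admissible pairs with m₁+m₂ = M = -2: (-1,-1), (0,-2)
  (m₁,m₂)=(0,-2): CG² = 2/3, CG = +√(2/3)   ← matches the target
  (m₁,m₂)=(-1,-1): CG² = 1/3, CG = −√(1/3)
Pairs with CG² = 2/3: (0,-2): +√(2/3)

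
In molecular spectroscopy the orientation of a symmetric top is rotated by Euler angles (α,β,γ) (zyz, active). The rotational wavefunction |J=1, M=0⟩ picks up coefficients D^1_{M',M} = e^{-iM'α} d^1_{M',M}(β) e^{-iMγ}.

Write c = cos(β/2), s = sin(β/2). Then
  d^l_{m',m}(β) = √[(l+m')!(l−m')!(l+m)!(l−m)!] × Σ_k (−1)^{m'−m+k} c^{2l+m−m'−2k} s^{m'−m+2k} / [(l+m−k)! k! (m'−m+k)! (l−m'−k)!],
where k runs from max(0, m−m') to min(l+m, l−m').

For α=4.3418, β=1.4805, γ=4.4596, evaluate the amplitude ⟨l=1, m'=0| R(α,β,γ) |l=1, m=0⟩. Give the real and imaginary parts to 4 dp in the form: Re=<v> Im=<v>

Split into d^1_{0,0}(β=1.4805) × two z-phases.
With c≡cos(β/2)=0.738300 and s≡sin(β/2)=0.674473, N=[1·1·1·1]^{1/2}=1.000000
Admissible k: 0..1 (factorial args all ≥0)
  k=0: (−1)^0·1.0000/(1)·0.7383^2·0.6745^0 = +0.545087
  k=1: (−1)^1·1.0000/(1)·0.7383^0·0.6745^2 = -0.454913
d^1_{0,0}(1.4805) = +0.545087 -0.454913 = +0.090174
Phases: e^{-i·(0)·4.3418}=+1.000000+0.000000i, e^{-i·(0)·4.4596}=+1.000000+0.000000i ⇒ D=+0.090174+0.000000i

Re=0.0902 Im=0.0000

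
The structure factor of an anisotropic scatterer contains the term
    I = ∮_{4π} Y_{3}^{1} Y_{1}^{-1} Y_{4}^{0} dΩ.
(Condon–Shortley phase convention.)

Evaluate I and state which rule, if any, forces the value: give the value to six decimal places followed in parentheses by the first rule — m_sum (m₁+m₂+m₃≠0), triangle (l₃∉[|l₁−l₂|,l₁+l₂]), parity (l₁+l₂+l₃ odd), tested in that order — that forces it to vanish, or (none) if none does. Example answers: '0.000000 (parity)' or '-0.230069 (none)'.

Rules hold: Σm=0, L=8 even, 2≤4≤4.
N = 7·3·9 = 189
Δ = 0!·6!·2!/9! = 1/252
Racah Σ t=0..0: t=0:+1/36 = 1/36
⇒ 3j(3 1 4; 0 0 0)² = 4/63, sgn +1
Racah Σ t=0..0: t=0:+1/96 = 1/96
⇒ 3j(3 1 4; 1 -1 0)² = 1/42, sgn +1
4πI² = N·(3j₀)²·(3jₘ)² = 2/7
I = +1·√(0.285714/4π) = 0.15078601
No selection rule forces the value: the integral is nonzero (none).

0.150786 (none)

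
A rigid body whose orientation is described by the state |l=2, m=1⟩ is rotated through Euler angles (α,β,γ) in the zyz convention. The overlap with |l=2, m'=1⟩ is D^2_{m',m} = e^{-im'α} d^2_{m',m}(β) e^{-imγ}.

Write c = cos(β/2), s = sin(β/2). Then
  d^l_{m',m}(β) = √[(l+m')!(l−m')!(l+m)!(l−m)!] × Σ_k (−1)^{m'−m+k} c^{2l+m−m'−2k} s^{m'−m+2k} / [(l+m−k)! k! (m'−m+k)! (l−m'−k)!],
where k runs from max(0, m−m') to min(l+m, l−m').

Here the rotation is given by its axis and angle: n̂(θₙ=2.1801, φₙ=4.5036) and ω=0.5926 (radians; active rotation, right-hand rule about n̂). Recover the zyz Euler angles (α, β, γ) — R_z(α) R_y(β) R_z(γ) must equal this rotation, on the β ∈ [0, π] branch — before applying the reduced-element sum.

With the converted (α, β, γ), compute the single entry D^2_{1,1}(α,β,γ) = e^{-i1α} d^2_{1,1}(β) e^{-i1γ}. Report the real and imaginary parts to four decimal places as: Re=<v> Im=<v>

Axis–angle → zyz. n̂ = (sinθₙcosφₙ, sinθₙsinφₙ, cosθₙ) = (-0.169975, -0.802237, -0.572297), ω = 0.5926.
R = I cosω + sinω [n̂]ₓ + (1−cosω) n̂n̂ᵀ gives
  R = [+0.834418, +0.342890, -0.431479; -0.296388, +0.939228, +0.173218; +0.464652, -0.016651, +0.885337]
β = atan2(√(R₁₃²+R₂₃²), R₃₃) = 0.483578; α = atan2(R₂₃, R₁₃) mod 2π = 2.759835; γ = atan2(R₃₂, −R₃₁) mod 2π = 3.177413
D^2_{1,1}(2.7598,0.4836,3.1774) = e^{-i·1·2.7598}·d^2_{1,1}(0.4836)·e^{-i·1·3.1774}. Compute d first:
c=cos(0.483578/2)=0.970911, s=sin(0.483578/2)=0.239440; N=√[6·1·6·1]=6.000000
Admissible k: 0..1 (factorial args all ≥0)
  k=0: (−1)^0·6.0000/(6)·0.9709^4·0.2394^0 = +0.888624
  k=1: (−1)^1·6.0000/(2)·0.9709^2·0.2394^2 = -0.162134
d^2_{1,1}(0.4836) = +0.888624 -0.162134 = +0.726490
Phases: e^{-i·(1)·2.7598}=-0.928011-0.372552i, e^{-i·(1)·3.1774}=-0.999359+0.035813i ⇒ D=+0.683451+0.246337i

Re=0.6835 Im=0.2463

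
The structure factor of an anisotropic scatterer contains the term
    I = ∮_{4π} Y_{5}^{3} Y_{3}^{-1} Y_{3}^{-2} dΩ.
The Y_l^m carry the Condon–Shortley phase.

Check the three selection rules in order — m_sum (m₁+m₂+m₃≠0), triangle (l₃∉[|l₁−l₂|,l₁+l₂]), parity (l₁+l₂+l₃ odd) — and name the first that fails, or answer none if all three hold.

parity

m₁+m₂+m₃ = 3 − 1 − 2 = 0  ✓
triangle: |5−3|=2 ≤ l₃=3 ≤ 5+3=8  ✓
parity: l₁+l₂+l₃ = 11 is odd  ✗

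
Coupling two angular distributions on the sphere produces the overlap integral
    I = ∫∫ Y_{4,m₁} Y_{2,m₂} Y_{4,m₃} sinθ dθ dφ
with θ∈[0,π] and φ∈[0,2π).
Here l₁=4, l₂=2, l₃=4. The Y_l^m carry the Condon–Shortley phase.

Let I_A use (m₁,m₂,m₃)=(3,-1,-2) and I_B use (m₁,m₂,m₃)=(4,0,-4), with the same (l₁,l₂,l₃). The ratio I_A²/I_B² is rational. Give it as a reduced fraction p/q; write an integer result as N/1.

75/112

l's match ⇒ only the (l;m) 3-j factors differ between A and B.
A: triangle coeff Δ(4,2,4) = 1/13860; Σ_t [0,1]: t=0:+1/240 t=1:−1/1440 = 1/288; (3j)²=5/132 [(4 2 4; 3 -1 -2)], sign=+1
B: triangle coeff Δ(4,2,4) = 1/13860; Σ_t [0,0]: t=0:+1/2880 = 1/2880; (3j)²=28/495 [(4 2 4; 4 0 -4)], sign=+1
I_A²/I_B² = (5/132)/(28/495) = 75/112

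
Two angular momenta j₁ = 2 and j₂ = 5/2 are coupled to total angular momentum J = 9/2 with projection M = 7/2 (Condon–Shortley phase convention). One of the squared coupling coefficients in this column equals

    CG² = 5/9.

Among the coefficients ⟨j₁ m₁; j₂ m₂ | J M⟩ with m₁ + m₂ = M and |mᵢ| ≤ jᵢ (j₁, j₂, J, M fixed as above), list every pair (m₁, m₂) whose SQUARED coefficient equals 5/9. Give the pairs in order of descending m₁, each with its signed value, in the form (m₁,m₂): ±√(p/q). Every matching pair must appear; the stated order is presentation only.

(2,3/2): +√(5/9)

Admissible pairs with m₁+m₂ = M = 7/2: (1,5/2), (2,3/2)
  (m₁,m₂)=(2,3/2): CG² = 5/9, CG = +√(5/9)   ← matches the target
  (m₁,m₂)=(1,5/2): CG² = 4/9, CG = +√(4/9)
Pairs with CG² = 5/9: (2,3/2): +√(5/9)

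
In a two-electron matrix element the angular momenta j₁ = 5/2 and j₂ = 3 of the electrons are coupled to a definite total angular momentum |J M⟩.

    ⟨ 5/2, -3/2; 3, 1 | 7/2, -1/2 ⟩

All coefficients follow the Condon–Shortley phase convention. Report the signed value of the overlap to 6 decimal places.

+√(8/63) = +0.356348

j₁+j₂−J=2  J+j₁−j₂=3  J−j₁+j₂=4  j₁+j₂+J+1=10
(j₁±m₁, j₂±m₂, J±M) = (1,4,4,2,3,4)
P² = 18432/175
sum k=1..2:
  [1] −1/36 = -1/36
  [2] +1/16 = 1/16
S = 5/144
C² = P²·S² = 8/63 ; C = +0.356348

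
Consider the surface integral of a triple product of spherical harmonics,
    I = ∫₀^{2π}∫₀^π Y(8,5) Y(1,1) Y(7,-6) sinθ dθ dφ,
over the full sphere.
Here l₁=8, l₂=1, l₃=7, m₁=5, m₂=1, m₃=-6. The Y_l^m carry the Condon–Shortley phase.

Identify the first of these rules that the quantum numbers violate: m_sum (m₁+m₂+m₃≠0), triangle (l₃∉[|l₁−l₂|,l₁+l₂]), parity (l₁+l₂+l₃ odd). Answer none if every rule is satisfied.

azimuthal sum: 5 + 1 − 6 = 0  ✓
7 ≤ 7 ≤ 9 (triangle on l)  ✓
L = 8 + 1 + 7 = 16 (even)  ✓

none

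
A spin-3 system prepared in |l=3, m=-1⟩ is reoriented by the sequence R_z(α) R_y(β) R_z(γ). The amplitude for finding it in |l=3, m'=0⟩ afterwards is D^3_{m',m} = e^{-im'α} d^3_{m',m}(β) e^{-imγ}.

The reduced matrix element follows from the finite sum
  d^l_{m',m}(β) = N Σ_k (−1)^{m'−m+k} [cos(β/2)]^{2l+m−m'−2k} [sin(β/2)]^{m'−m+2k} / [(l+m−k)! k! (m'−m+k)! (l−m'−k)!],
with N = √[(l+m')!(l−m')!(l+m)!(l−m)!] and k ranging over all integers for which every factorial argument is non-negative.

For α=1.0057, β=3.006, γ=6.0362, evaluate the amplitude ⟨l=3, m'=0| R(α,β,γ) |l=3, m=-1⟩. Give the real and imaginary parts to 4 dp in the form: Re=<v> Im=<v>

Re=-0.2218 Im=0.0559

First d^3_{0,-1}(β=3.0060), then the phase factors e^{-i(0)α} and e^{-i(-1)γ}:
c=cos(3.006000/2)=0.067744, s=sin(3.006000/2)=0.997703; N=√[6·6·2·24]=41.569219
k∈{0,1,2} keeps every argument non-negative
  k=0: (−1)^1·41.5692/(12)·0.0677^5·0.9977^1 = -0.000005
  k=1: (−1)^2·41.5692/(4)·0.0677^3·0.9977^3 = +0.003209
  k=2: (−1)^3·41.5692/(12)·0.0677^1·0.9977^5 = -0.231990
d^3_{0,-1}(3.0060) = -0.000005 +0.003209 -0.231990 = -0.228786
Phases: e^{-i·(0)·1.0057}=+1.000000+0.000000i, e^{-i·(-1)·6.0362}=+0.969654-0.244482i ⇒ D=-0.221844+0.055934i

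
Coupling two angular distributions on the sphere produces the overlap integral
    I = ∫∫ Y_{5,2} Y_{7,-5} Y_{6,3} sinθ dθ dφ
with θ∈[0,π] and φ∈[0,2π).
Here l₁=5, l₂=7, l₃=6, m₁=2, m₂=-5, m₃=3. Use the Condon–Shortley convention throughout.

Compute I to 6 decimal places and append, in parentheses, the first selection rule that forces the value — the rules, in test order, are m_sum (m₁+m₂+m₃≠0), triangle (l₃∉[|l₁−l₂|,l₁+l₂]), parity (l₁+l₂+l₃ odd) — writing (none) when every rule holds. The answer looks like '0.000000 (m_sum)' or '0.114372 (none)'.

-0.124673 (none)

m-sum 0 ✓  L=18 even ✓  2≤6≤12 ✓
Π(2lᵢ+1) = 11×15×13 = 2145
triangle coeff Δ(5,7,6) = 1/174594420
Σ_t [1,5]: t=1:−1/4147200 t=2:+1/207360 t=3:−1/82944 t=4:+1/207360 t=5:−1/4147200 = -1/345600
(3j)²=420/46189 [(5 7 6; 0 0 0)], sign=-1
Σ_t [0,2]: t=0:+1/6220800 t=1:−1/2419200 t=2:+1/11612160 = -29/174182400
(3j)²=841/83980 [(5 7 6; 2 -5 3)], sign=+1
⇒ 4πI² = 264915/1356277
I = (-1)√(264915/1356277/(4π)) = -0.12467350
No selection rule forces the value: the integral is nonzero (none).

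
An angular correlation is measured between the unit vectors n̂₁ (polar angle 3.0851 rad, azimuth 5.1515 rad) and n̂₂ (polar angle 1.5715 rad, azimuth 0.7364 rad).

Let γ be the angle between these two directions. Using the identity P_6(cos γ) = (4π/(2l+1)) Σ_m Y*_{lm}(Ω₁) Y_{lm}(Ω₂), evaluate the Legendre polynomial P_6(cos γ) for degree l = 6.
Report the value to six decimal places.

-0.310855

Summing Y*_{l m}(θ₁,φ₁)·Y_{l m}(θ₂,φ₂) over m ∈ [−6, 6]; prefactor 4π/(2·6+1) = 0.966644:
  term(m=-6) = (0.000000, 0.000000)   from Y*(Ω₁)=(0.000000, -0.000000), Y(Ω₂)=(-0.139984, 0.462357)
  term(m=-5) = (-0.000000, -0.000000)   from Y*(Ω₁)=(-0.000001, -0.000001), Y(Ω₂)=(0.001010, -0.000606)
  term(m=-4) = (-0.000005, 0.000012)   from Y*(Ω₁)=(-0.000007, 0.000036), Y(Ω₂)=(0.349948, 0.069479)
  term(m=-3) = (-0.000001, -0.000001)   from Y*(Ω₁)=(0.000903, -0.000234), Y(Ω₂)=(-0.000819, -0.001104)
  term(m=-2) = (-0.004439, 0.003002)   from Y*(Ω₁)=(-0.010507, -0.012664), Y(Ω₂)=(0.031866, -0.324130)
  term(m=-1) = (-0.000078, -0.000254)   from Y*(Ω₁)=(-0.077857, 0.165761), Y(Ω₂)=(-0.001074, 0.000974)
  term(m=+0) = (-0.312536, 0.000000)   from Y*(Ω₁)=(0.983304, -0.000000), Y(Ω₂)=(-0.317843, 0.000000)
  term(m=+1) = (-0.000078, 0.000254)   from Y*(Ω₁)=(0.077857, 0.165761), Y(Ω₂)=(0.001074, 0.000974)
  term(m=+2) = (-0.004439, -0.003002)   from Y*(Ω₁)=(-0.010507, 0.012664), Y(Ω₂)=(0.031866, 0.324130)
  term(m=+3) = (-0.000001, 0.000001)   from Y*(Ω₁)=(-0.000903, -0.000234), Y(Ω₂)=(0.000819, -0.001104)
  term(m=+4) = (-0.000005, -0.000012)   from Y*(Ω₁)=(-0.000007, -0.000036), Y(Ω₂)=(0.349948, -0.069479)
  term(m=+5) = (-0.000000, 0.000000)   from Y*(Ω₁)=(0.000001, -0.000001), Y(Ω₂)=(-0.001010, -0.000606)
  term(m=+6) = (0.000000, -0.000000)   from Y*(Ω₁)=(0.000000, 0.000000), Y(Ω₂)=(-0.139984, -0.462357)
Σ over m = (-0.321582, 0.000000); ×(4π/13) → (-0.310855, 0.000000). Real part: -0.310855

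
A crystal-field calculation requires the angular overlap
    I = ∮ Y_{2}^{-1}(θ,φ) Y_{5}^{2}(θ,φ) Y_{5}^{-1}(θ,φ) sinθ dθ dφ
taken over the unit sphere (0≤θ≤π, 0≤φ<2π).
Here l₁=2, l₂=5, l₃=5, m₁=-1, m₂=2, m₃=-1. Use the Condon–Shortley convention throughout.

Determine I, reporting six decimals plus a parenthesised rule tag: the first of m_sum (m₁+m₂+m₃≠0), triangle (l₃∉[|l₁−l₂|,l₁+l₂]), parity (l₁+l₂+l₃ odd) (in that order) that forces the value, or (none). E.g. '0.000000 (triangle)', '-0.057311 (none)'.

0.104819 (none)

m-sum 0 ✓  L=12 even ✓  3≤5≤7 ✓
Π(2lᵢ+1) = 5×11×11 = 605
triangle coeff Δ(2,5,5) = 1/38610
Σ_t [0,2]: t=0:+1/2880 t=1:−1/576 t=2:+1/2880 = -1/960
(3j)²=10/429 [(2 5 5; 0 0 0)], sign=+1
Σ_t [1,2]: t=1:−1/2880 t=2:+1/1440 = 1/2880
(3j)²=7/715 [(2 5 5; -1 2 -1)], sign=+1
⇒ 4πI² = 70/507
I = (+1)√(70/507/(4π)) = 0.10481902
No selection rule forces the value: the integral is nonzero (none).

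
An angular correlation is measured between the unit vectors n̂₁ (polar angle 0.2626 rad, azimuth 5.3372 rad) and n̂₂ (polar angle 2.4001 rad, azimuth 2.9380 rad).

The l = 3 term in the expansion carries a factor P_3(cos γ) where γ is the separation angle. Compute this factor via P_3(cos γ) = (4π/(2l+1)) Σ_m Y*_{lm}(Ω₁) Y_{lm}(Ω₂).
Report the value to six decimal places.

-0.226964

Expand P_3 via completeness: Σ_{m} conj(Y_{3,m}) at Ω₁ times Y_{3,m} at Ω₂ —
  m=-3: Y*=(-0.006965, -0.002182)  Y=(-0.105299, -0.073717)  product (0.000573, 0.000743)
  m=-2: Y*=(-0.020996, -0.063108)  Y=(-0.315681, -0.136150)  product (-0.001964, 0.022780)
  m=-1: Y*=(0.179761, -0.249253)  Y=(-0.367513, -0.075874)  product (-0.084976, 0.077965)
  m=+0: Y*=(0.599339, -0.000000)  Y=(0.077264, 0.000000)  product (0.046308, 0.000000)
  m=+1: Y*=(-0.179761, -0.249253)  Y=(0.367513, -0.075874)  product (-0.084976, -0.077965)
  m=+2: Y*=(-0.020996, 0.063108)  Y=(-0.315681, 0.136150)  product (-0.001964, -0.022780)
  m=+3: Y*=(0.006965, -0.002182)  Y=(0.105299, -0.073717)  product (0.000573, -0.000743)
Accumulated sum (-0.126429, 0.000000); after 4π/(2l+1) scaling, (-0.226964, 0.000000) ⇒ P_3 = -0.226964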